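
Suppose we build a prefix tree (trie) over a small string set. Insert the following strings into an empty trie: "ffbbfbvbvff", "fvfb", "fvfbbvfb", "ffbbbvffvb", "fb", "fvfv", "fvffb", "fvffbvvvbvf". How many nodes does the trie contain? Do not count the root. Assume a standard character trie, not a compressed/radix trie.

Insert word by word; a character creates a node only if that edge doesn't already exist:
  "ffbbfbvbvff" → 11 new (f, f, b, b, f, b, v, b, v, f, f)
  "fvfb" → prefix "f" already present; 3 new (v, f, b)
  "fvfbbvfb" → prefix "fvfb" already present; 4 new (b, v, f, b)
  "ffbbbvffvb" → prefix "ffbb" already present; 6 new (b, v, f, f, v, b)
  "fb" → prefix "f" already present; 1 new (b)
  "fvfv" → prefix "fvf" already present; 1 new (v)
  "fvffb" → prefix "fvf" already present; 2 new (f, b)
  "fvffbvvvbvf" → prefix "fvffb" already present; 6 new (v, v, v, b, v, f)
Total nodes = 11 + 3 + 4 + 6 + 1 + 1 + 2 + 6 = 34

34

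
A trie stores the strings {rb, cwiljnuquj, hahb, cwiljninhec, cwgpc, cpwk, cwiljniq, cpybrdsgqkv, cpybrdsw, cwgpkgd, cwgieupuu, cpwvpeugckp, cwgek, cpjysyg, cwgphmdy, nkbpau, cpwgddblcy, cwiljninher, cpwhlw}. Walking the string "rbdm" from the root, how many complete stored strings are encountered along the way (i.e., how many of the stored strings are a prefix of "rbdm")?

1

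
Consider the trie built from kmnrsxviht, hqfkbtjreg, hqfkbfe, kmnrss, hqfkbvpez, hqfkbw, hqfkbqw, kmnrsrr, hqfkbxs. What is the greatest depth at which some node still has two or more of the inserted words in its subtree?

5

Look for the deepest trie node that still has at least two words in its subtree.
e.g. "hqfkbfe" and "hqfkbqw" share the prefix "hqfkb" of length 5; no pair shares a longer one.
Longest shared-prefix length: 5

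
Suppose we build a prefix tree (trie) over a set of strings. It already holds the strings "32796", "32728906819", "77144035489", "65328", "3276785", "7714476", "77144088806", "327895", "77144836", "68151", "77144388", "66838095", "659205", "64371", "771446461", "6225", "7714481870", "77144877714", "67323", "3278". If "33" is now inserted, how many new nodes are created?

"3" is already a path in the trie; the remaining "3" must be added.
So 2 − 1 = 1 new nodes.

1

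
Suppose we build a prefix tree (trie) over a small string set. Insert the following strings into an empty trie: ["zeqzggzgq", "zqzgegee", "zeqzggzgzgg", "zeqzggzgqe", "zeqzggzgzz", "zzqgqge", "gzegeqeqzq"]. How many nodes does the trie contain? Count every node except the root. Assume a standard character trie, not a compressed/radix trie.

For each word, the new-node count is its length minus the longest prefix already in the trie:
  "zeqzggzgq" → 9 new (z, e, q, z, g, g, z, g, q)
  "zqzgegee" → prefix "z" already present; 7 new (q, z, g, e, g, e, e)
  "zeqzggzgzgg" → prefix "zeqzggzg" already present; 3 new (z, g, g)
  "zeqzggzgqe" → prefix "zeqzggzgq" already present; 1 new (e)
  "zeqzggzgzz" → prefix "zeqzggzgz" already present; 1 new (z)
  "zzqgqge" → prefix "z" already present; 6 new (z, q, g, q, g, e)
  "gzegeqeqzq" → 10 new (g, z, e, g, e, q, e, q, z, q)
Total nodes = 9 + 7 + 3 + 1 + 1 + 6 + 10 = 37

37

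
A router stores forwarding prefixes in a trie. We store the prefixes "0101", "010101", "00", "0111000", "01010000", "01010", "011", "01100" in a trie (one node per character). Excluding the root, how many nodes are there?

Trie structure (* marks end of a word):
(root)
└─ 0
   ├─ 0 *
   └─ 1
      ├─ 0
      │  └─ 1 *
      │     └─ 0 *
      │        ├─ 0
      │        │  └─ 0
      │        │     └─ 0 *
      │        └─ 1 *
      └─ 1 *
         ├─ 0
         │  └─ 0 *
         └─ 1
            └─ 0
               └─ 0
                  └─ 0 *
Counting every labelled node above: 17.

17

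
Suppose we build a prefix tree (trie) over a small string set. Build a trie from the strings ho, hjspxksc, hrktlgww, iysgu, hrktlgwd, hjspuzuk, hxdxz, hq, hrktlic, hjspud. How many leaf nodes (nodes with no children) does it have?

A leaf is a node with no children — equivalently, the end of a word that is not a proper prefix of any other stored word.
Those words: "hjspud", "hjspuzuk", "hjspxksc", "ho", "hq", "hrktlgwd", "hrktlgww", "hrktlic", "hxdxz", "iysgu"
Leaf count: 10

10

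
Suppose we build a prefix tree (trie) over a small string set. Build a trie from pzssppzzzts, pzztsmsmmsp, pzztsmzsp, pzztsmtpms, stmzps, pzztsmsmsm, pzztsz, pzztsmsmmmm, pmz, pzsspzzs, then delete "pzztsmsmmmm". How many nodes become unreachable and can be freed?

Walk "pzztsmsmmmm" from the leaf back toward the root, removing each node that no remaining word uses.
The suffix "mm" (2 nodes) is used only by "pzztsmsmmmm"; the node for "pzztsmsmm" still has the child "s", so pruning stops there.
Nodes removed: 2

2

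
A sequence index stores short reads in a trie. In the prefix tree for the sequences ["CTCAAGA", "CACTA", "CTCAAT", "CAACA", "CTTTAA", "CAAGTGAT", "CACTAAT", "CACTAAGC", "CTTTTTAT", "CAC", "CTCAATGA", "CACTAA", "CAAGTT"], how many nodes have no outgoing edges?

9

A leaf is a node with no children — equivalently, the end of a word that is not a proper prefix of any other stored word.
Those words: "CAACA", "CAAGTGAT", "CAAGTT", "CACTAAGC", "CACTAAT", "CTCAAGA", "CTCAATGA", "CTTTAA", "CTTTTTAT"
Leaf count: 9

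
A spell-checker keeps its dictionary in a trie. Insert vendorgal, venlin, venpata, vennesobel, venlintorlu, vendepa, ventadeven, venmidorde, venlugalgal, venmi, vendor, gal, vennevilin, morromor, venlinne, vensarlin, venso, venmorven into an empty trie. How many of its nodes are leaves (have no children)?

A leaf is a node with no children — equivalently, the end of a word that is not a proper prefix of any other stored word.
Those words: "gal", "morromor", "vendepa", "vendorgal", "venlinne", "venlintorlu", "venlugalgal", "venmidorde", "venmorven", "vennesobel", "vennevilin", "venpata", "vensarlin", "venso", "ventadeven"
Leaf count: 15

15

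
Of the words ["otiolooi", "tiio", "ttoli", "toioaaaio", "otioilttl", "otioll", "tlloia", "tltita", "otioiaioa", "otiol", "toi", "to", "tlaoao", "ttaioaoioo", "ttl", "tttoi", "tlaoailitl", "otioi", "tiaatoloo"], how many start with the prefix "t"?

Filter for entries beginning with "t":
Matches: "tiaatoloo", "tiio", "tlaoailitl", "tlaoao", "tlloia", "tltita", "to", "toi", "toioaaaio", "ttaioaoioo", "ttl", "ttoli", "tttoi"
Count: 13

13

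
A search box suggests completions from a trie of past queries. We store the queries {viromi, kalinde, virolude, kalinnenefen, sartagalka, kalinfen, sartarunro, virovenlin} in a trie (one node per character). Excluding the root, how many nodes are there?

Count nodes per top-level branch (shared prefixes stored once):
  'k'-branch (kalinde, kalinfen, kalinnenefen): 17 nodes
  's'-branch (sartagalka, sartarunro): 15 nodes
  'v'-branch (virolude, viromi, virovenlin): 16 nodes
Sum: 48

48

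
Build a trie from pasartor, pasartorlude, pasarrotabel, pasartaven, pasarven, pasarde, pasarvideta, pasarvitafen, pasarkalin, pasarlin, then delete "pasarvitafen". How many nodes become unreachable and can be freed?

5

Walk "pasarvitafen" from the leaf back toward the root, removing each node that no remaining word uses.
The suffix "tafen" (5 nodes) is used only by "pasarvitafen"; the node for "pasarvi" still has the child "d", so pruning stops there.
Nodes removed: 5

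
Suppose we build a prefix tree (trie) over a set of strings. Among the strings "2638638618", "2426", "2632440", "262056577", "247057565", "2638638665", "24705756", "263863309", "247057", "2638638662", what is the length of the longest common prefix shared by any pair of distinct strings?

Look for the deepest trie node that still has at least two words in its subtree.
"2638638662" and "2638638665" agree on "263863866" (9 characters) before diverging; nothing deeper is shared.
Longest shared-prefix length: 9

9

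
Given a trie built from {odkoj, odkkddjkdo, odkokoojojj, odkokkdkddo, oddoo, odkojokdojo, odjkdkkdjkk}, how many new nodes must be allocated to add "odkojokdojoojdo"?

Walking "odkojokdojoojdo" from the root, the first 11 characters ("odkojokdojo") follow existing edges; "o" is the first miss.
Each of the 4 remaining characters creates one node.

4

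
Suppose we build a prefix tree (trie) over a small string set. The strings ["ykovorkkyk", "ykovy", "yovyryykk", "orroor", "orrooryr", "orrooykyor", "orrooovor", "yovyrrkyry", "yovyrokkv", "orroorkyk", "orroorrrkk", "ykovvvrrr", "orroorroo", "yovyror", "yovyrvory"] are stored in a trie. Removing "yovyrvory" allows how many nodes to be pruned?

A node on "yovyrvory"'s path can go only if nothing else ends at it or branches off below it.
The suffix "vory" (4 nodes) is used only by "yovyrvory"; the node for "yovyr" still has the child "y", so pruning stops there.
Nodes removed: 4

4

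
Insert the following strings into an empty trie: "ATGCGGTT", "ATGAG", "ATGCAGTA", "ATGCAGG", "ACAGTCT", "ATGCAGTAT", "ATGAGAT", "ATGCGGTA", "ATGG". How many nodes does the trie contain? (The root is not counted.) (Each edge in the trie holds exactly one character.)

Insert word by word; a character creates a node only if that edge doesn't already exist:
  "ATGCGGTT" → 8 new (A, T, G, C, G, G, T, T)
  "ATGAG" → prefix "ATG" already present; 2 new (A, G)
  "ATGCAGTA" → prefix "ATGC" already present; 4 new (A, G, T, A)
  "ATGCAGG" → prefix "ATGCAG" already present; 1 new (G)
  "ACAGTCT" → prefix "A" already present; 6 new (C, A, G, T, C, T)
  "ATGCAGTAT" → prefix "ATGCAGTA" already present; 1 new (T)
  "ATGAGAT" → prefix "ATGAG" already present; 2 new (A, T)
  "ATGCGGTA" → prefix "ATGCGGT" already present; 1 new (A)
  "ATGG" → prefix "ATG" already present; 1 new (G)
Total nodes = 8 + 2 + 4 + 1 + 6 + 1 + 2 + 1 + 1 = 26

26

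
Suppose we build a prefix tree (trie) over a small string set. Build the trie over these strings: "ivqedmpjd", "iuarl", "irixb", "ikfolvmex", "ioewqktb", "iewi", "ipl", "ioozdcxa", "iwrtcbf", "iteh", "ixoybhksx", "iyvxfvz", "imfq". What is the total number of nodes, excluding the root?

69

Insert word by word; a character creates a node only if that edge doesn't already exist:
  "ivqedmpjd" → 9 new (i, v, q, e, d, m, p, j, d)
  "iuarl" → prefix "i" already present; 4 new (u, a, r, l)
  "irixb" → prefix "i" already present; 4 new (r, i, x, b)
  "ikfolvmex" → prefix "i" already present; 8 new (k, f, o, l, v, m, e, x)
  "ioewqktb" → prefix "i" already present; 7 new (o, e, w, q, k, t, b)
  "iewi" → prefix "i" already present; 3 new (e, w, i)
  "ipl" → prefix "i" already present; 2 new (p, l)
  "ioozdcxa" → prefix "io" already present; 6 new (o, z, d, c, x, a)
  "iwrtcbf" → prefix "i" already present; 6 new (w, r, t, c, b, f)
  "iteh" → prefix "i" already present; 3 new (t, e, h)
  "ixoybhksx" → prefix "i" already present; 8 new (x, o, y, b, h, k, s, x)
  "iyvxfvz" → prefix "i" already present; 6 new (y, v, x, f, v, z)
  "imfq" → prefix "i" already present; 3 new (m, f, q)
Total nodes = 9 + 4 + 4 + 8 + 7 + 3 + 2 + 6 + 6 + 3 + 8 + 6 + 3 = 69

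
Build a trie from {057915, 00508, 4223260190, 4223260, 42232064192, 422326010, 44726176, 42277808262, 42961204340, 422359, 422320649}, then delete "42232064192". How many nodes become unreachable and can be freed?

3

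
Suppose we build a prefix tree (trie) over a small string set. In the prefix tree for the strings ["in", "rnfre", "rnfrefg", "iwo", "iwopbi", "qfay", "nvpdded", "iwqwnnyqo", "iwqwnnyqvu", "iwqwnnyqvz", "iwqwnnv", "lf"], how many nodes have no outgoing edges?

10

Leaves are exactly the stored words that no other stored word extends.
Those words: "in", "iwopbi", "iwqwnnv", "iwqwnnyqo", "iwqwnnyqvu", "iwqwnnyqvz", "lf", "nvpdded", "qfay", "rnfrefg"
Leaf count: 10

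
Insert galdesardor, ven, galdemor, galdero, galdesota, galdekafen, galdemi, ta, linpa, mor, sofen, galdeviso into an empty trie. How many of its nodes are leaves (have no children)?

A leaf is a node with no children — equivalently, the end of a word that is not a proper prefix of any other stored word.
Those words: "galdekafen", "galdemi", "galdemor", "galdero", "galdesardor", "galdesota", "galdeviso", "linpa", "mor", "sofen", "ta", "ven"
Leaf count: 12

12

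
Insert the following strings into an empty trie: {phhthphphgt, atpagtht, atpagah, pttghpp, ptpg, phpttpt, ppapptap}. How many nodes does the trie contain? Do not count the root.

Insert word by word; a character creates a node only if that edge doesn't already exist:
  "phhthphphgt" → 11 new (p, h, h, t, h, p, h, p, h, g, t)
  "atpagtht" → 8 new (a, t, p, a, g, t, h, t)
  "atpagah" → prefix "atpag" already present; 2 new (a, h)
  "pttghpp" → prefix "p" already present; 6 new (t, t, g, h, p, p)
  "ptpg" → prefix "pt" already present; 2 new (p, g)
  "phpttpt" → prefix "ph" already present; 5 new (p, t, t, p, t)
  "ppapptap" → prefix "p" already present; 7 new (p, a, p, p, t, a, p)
Total nodes = 11 + 8 + 2 + 6 + 2 + 5 + 7 = 41

41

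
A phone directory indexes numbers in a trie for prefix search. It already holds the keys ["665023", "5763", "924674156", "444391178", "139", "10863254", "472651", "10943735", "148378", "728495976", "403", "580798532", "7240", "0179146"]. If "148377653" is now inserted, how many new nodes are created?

4

Walking "148377653" from the root, the first 5 characters ("14837") follow existing edges; "7" is the first miss.
New nodes needed: |"148377653"| − 5 = 9 − 5 = 4.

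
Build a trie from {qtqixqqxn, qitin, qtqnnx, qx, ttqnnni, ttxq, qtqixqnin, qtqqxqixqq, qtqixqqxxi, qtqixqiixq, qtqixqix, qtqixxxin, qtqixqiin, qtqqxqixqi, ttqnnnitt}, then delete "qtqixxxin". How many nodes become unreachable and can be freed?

Walk "qtqixxxin" from the leaf back toward the root, removing each node that no remaining word uses.
The suffix "xxin" (4 nodes) is used only by "qtqixxxin"; the node for "qtqix" still has the child "q", so pruning stops there.
Nodes removed: 4

4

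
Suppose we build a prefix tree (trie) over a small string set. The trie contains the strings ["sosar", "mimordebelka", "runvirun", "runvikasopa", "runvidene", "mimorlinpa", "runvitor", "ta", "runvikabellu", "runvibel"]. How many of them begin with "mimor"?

2

Walk to "mimor"; the words in its subtree are exactly those with that prefix.
Matches: "mimordebelka", "mimorlinpa"
Count: 2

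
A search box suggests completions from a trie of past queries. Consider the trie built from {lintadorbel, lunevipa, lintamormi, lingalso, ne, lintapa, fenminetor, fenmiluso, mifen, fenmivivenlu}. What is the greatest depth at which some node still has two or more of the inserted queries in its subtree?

The deepest shared node is where two words last agree before diverging.
"fenmiluso" and "fenminetor" agree on "fenmi" (5 characters) before diverging; nothing deeper is shared.
Longest shared-prefix length: 5

5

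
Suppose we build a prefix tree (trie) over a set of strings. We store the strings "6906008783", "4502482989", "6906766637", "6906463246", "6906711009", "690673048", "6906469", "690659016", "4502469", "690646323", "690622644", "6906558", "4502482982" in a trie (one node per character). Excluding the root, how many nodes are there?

58

Trace insertions, counting only characters that open a new branch:
  "6906008783" → 10 new (6, 9, 0, 6, 0, 0, 8, 7, 8, 3)
  "4502482989" → 10 new (4, 5, 0, 2, 4, 8, 2, 9, 8, 9)
  "6906766637" → prefix "6906" already present; 6 new (7, 6, 6, 6, 3, 7)
  "6906463246" → prefix "6906" already present; 6 new (4, 6, 3, 2, 4, 6)
  "6906711009" → prefix "69067" already present; 5 new (1, 1, 0, 0, 9)
  "690673048" → prefix "69067" already present; 4 new (3, 0, 4, 8)
  "6906469" → prefix "690646" already present; 1 new (9)
  "690659016" → prefix "6906" already present; 5 new (5, 9, 0, 1, 6)
  "4502469" → prefix "45024" already present; 2 new (6, 9)
  "690646323" → prefix "69064632" already present; 1 new (3)
  "690622644" → prefix "6906" already present; 5 new (2, 2, 6, 4, 4)
  "6906558" → prefix "69065" already present; 2 new (5, 8)
  "4502482982" → prefix "450248298" already present; 1 new (2)
Total nodes = 10 + 10 + 6 + 6 + 5 + 4 + 1 + 5 + 2 + 1 + 5 + 2 + 1 = 58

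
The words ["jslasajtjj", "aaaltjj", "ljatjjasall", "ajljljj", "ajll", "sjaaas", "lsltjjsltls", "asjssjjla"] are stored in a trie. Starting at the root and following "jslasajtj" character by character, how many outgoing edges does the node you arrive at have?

The children of the "jslasajtj" node are the distinct next characters among strings starting with "jslasajtj".
Characters that immediately follow "jslasajtj" among the stored strings: {j}.
That node has 1 child edge.

1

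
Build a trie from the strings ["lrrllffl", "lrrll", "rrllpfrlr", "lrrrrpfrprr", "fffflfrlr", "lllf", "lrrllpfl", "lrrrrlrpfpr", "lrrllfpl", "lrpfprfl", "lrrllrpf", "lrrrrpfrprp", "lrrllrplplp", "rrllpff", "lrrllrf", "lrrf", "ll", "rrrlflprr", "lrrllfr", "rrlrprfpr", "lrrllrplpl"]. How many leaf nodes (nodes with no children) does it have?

18

A leaf is a node with no children — equivalently, the end of a word that is not a proper prefix of any other stored word.
Those words: "fffflfrlr", "lllf", "lrpfprfl", "lrrf", "lrrllffl", "lrrllfpl", "lrrllfr", "lrrllpfl", "lrrllrf", "lrrllrpf", "lrrllrplplp", "lrrrrlrpfpr", "lrrrrpfrprp", "lrrrrpfrprr", "rrllpff", "rrllpfrlr", "rrlrprfpr", "rrrlflprr"
Leaf count: 18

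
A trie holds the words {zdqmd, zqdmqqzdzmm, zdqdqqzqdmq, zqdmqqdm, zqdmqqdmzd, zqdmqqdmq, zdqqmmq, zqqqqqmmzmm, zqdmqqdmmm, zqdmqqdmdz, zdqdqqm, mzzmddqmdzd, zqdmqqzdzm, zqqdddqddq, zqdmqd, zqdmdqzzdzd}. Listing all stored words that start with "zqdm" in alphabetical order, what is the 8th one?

Filter for "zqdm…" and sort: "zqdmdqzzdzd", "zqdmqd", "zqdmqqdm", "zqdmqqdmdz", "zqdmqqdmmm", "zqdmqqdmq", "zqdmqqdmzd", "zqdmqqzdzm", "zqdmqqzdzmm"
Position 8: zqdmqqzdzm

zqdmqqzdzm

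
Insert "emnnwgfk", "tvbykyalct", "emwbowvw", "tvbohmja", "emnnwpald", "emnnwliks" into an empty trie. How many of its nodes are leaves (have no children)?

6

A leaf is a node with no children — equivalently, the end of a word that is not a proper prefix of any other stored word.
Those words: "emnnwgfk", "emnnwliks", "emnnwpald", "emwbowvw", "tvbohmja", "tvbykyalct"
Leaf count: 6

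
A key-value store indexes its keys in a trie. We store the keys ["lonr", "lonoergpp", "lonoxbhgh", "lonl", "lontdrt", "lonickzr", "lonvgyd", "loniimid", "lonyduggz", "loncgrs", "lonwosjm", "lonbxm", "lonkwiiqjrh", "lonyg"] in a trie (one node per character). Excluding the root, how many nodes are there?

60

Count nodes per top-level branch (shared prefixes stored once):
  'l'-branch (lonbxm, loncgrs, lonickzr, loniimid, lonkwiiqjrh, lonl, lonoergpp, lonoxbhgh, lonr, lontdrt, lonvgyd, lonwosjm, lonyduggz, lonyg): 60 nodes
Sum: 60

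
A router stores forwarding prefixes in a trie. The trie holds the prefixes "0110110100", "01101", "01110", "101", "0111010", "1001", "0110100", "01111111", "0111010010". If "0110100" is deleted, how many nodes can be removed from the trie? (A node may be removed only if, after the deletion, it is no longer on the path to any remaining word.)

A node on "0110100"'s path can go only if nothing else ends at it or branches off below it.
The suffix "00" (2 nodes) is used only by "0110100"; the node for "01101" still has the child "1", so pruning stops there.
Nodes removed: 2

2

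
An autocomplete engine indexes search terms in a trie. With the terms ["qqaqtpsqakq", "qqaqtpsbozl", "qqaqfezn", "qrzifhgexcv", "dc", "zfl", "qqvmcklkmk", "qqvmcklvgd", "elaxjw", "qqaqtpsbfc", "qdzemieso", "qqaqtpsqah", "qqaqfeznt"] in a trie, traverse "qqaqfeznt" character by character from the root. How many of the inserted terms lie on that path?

2

Traverse "qqaqfeznt" character by character; count nodes along the way that are marked as word ends.
Prefixes of the query that are stored words: "qqaqfezn", "qqaqfeznt"
Count: 2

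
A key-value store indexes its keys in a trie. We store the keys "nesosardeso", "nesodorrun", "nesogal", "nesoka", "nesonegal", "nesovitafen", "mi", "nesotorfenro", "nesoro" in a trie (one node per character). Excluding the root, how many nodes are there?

46

Insert word by word; a character creates a node only if that edge doesn't already exist:
  "nesosardeso" → 11 new (n, e, s, o, s, a, r, d, e, s, o)
  "nesodorrun" → prefix "neso" already present; 6 new (d, o, r, r, u, n)
  "nesogal" → prefix "neso" already present; 3 new (g, a, l)
  "nesoka" → prefix "neso" already present; 2 new (k, a)
  "nesonegal" → prefix "neso" already present; 5 new (n, e, g, a, l)
  "nesovitafen" → prefix "neso" already present; 7 new (v, i, t, a, f, e, n)
  "mi" → 2 new (m, i)
  "nesotorfenro" → prefix "neso" already present; 8 new (t, o, r, f, e, n, r, o)
  "nesoro" → prefix "neso" already present; 2 new (r, o)
Total nodes = 11 + 6 + 3 + 2 + 5 + 7 + 2 + 8 + 2 = 46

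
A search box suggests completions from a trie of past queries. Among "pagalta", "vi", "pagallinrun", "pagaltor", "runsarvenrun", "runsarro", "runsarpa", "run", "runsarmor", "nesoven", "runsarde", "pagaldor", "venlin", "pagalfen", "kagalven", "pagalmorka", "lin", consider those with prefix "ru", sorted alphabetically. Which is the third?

runsarmor

Filter for "ru…" and sort: "run", "runsarde", "runsarmor", "runsarpa", "runsarro", "runsarvenrun"
The 3rd is runsarmor.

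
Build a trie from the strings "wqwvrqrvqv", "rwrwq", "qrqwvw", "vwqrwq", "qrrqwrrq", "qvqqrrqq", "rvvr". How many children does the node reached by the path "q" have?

Walk "q" from the root, arriving at one node.
Distinct next characters after "q": r, v.
That node has 2 child edges.

2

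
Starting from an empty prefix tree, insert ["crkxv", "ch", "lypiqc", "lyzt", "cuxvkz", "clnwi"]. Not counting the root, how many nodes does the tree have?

Count nodes per top-level branch (shared prefixes stored once):
  'c'-branch (ch, clnwi, crkxv, cuxvkz): 15 nodes
  'l'-branch (lypiqc, lyzt): 8 nodes
Sum: 23

23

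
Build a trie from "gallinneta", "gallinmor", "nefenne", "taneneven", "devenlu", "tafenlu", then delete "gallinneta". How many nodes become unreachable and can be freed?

A node on "gallinneta"'s path can go only if nothing else ends at it or branches off below it.
The suffix "neta" (4 nodes) is used only by "gallinneta"; the node for "gallin" still has the child "m", so pruning stops there.
Nodes removed: 4

4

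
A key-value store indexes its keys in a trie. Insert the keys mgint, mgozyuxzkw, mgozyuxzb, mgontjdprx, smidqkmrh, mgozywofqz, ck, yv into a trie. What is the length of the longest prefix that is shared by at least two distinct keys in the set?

Look for the deepest trie node that still has at least two words in its subtree.
"mgozyuxzb" and "mgozyuxzkw" agree on "mgozyuxz" (8 characters) before diverging; nothing deeper is shared.
Longest shared-prefix length: 8

8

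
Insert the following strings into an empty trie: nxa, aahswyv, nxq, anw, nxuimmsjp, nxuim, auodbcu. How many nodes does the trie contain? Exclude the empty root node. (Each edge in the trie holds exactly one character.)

26

Count nodes per top-level branch (shared prefixes stored once):
  'a'-branch (aahswyv, anw, auodbcu): 15 nodes
  'n'-branch (nxa, nxq, nxuim, nxuimmsjp): 11 nodes
Sum: 26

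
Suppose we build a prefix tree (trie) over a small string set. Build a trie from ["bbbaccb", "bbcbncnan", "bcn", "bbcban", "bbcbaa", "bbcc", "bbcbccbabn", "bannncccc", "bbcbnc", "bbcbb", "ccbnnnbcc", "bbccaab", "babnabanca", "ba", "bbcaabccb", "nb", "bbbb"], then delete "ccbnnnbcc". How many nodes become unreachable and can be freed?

9

A node on "ccbnnnbcc"'s path can go only if nothing else ends at it or branches off below it.
No other word shares any prefix with "ccbnnnbcc", so all 9 of its nodes go.
Nodes removed: 9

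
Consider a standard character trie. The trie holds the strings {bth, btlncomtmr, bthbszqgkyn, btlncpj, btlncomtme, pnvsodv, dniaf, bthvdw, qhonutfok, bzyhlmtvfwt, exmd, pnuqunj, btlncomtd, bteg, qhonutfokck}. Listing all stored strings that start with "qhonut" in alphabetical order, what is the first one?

DFS of the "qhonut" subtree visits, in order: "qhonutfok", "qhonutfokck"
The 1st is qhonutfok.

qhonutfok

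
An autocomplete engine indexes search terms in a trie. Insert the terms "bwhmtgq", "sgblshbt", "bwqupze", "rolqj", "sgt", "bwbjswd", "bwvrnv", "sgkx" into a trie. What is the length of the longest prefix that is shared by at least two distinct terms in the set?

2

The deepest shared node is where two words last agree before diverging.
"bwbjswd" and "bwhmtgq" agree on "bw" (2 characters) before diverging; nothing deeper is shared.
Longest shared-prefix length: 2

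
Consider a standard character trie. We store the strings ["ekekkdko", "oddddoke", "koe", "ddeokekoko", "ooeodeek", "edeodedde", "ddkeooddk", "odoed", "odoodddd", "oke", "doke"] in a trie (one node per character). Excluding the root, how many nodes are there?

64

For each word, the new-node count is its length minus the longest prefix already in the trie:
  "ekekkdko" → 8 new (e, k, e, k, k, d, k, o)
  "oddddoke" → 8 new (o, d, d, d, d, o, k, e)
  "koe" → 3 new (k, o, e)
  "ddeokekoko" → 10 new (d, d, e, o, k, e, k, o, k, o)
  "ooeodeek" → prefix "o" already present; 7 new (o, e, o, d, e, e, k)
  "edeodedde" → prefix "e" already present; 8 new (d, e, o, d, e, d, d, e)
  "ddkeooddk" → prefix "dd" already present; 7 new (k, e, o, o, d, d, k)
  "odoed" → prefix "od" already present; 3 new (o, e, d)
  "odoodddd" → prefix "odo" already present; 5 new (o, d, d, d, d)
  "oke" → prefix "o" already present; 2 new (k, e)
  "doke" → prefix "d" already present; 3 new (o, k, e)
Total nodes = 8 + 8 + 3 + 10 + 7 + 8 + 7 + 3 + 5 + 2 + 3 = 64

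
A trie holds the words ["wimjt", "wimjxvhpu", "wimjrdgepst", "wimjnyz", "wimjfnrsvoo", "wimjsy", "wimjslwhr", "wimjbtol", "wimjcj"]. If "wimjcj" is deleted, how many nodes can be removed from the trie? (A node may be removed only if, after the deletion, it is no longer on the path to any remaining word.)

2

Walk "wimjcj" from the leaf back toward the root, removing each node that no remaining word uses.
The suffix "cj" (2 nodes) is used only by "wimjcj"; the node for "wimj" still has the child "t", so pruning stops there.
Nodes removed: 2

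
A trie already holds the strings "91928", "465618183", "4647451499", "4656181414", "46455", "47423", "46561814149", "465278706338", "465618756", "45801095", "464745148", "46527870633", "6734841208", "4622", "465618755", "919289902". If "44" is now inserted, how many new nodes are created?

Walking "44" from the root, the first 1 characters ("4") follow existing edges; "4" is the first miss.
New nodes needed: |"44"| − 1 = 2 − 1 = 1.

1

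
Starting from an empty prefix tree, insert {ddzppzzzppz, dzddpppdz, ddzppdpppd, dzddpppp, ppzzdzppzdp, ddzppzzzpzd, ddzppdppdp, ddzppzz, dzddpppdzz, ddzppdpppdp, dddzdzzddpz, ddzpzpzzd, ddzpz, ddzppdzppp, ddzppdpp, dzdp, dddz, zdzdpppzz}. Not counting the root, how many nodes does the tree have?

Insert word by word; a character creates a node only if that edge doesn't already exist:
  "ddzppzzzppz" → 11 new (d, d, z, p, p, z, z, z, p, p, z)
  "dzddpppdz" → prefix "d" already present; 8 new (z, d, d, p, p, p, d, z)
  "ddzppdpppd" → prefix "ddzpp" already present; 5 new (d, p, p, p, d)
  "dzddpppp" → prefix "dzddppp" already present; 1 new (p)
  "ppzzdzppzdp" → 11 new (p, p, z, z, d, z, p, p, z, d, p)
  "ddzppzzzpzd" → prefix "ddzppzzzp" already present; 2 new (z, d)
  "ddzppdppdp" → prefix "ddzppdpp" already present; 2 new (d, p)
  "ddzppzz" → prefix "ddzppzz" already present; 0 new (none)
  "dzddpppdzz" → prefix "dzddpppdz" already present; 1 new (z)
  "ddzppdpppdp" → prefix "ddzppdpppd" already present; 1 new (p)
  "dddzdzzddpz" → prefix "dd" already present; 9 new (d, z, d, z, z, d, d, p, z)
  "ddzpzpzzd" → prefix "ddzp" already present; 5 new (z, p, z, z, d)
  "ddzpz" → prefix "ddzpz" already present; 0 new (none)
  "ddzppdzppp" → prefix "ddzppd" already present; 4 new (z, p, p, p)
  "ddzppdpp" → prefix "ddzppdpp" already present; 0 new (none)
  "dzdp" → prefix "dzd" already present; 1 new (p)
  "dddz" → prefix "dddz" already present; 0 new (none)
  "zdzdpppzz" → 9 new (z, d, z, d, p, p, p, z, z)
Total nodes = 11 + 8 + 5 + 1 + 11 + 2 + 2 + 0 + 1 + 1 + 9 + 5 + 0 + 4 + 0 + 1 + 0 + 9 = 70

70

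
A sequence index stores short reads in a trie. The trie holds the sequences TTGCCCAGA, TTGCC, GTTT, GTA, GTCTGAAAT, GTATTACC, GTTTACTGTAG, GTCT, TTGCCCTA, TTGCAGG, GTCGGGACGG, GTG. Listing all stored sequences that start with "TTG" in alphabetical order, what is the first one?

TTGCAGG

Filter for "TTG…" and sort: "TTGCAGG", "TTGCC", "TTGCCCAGA", "TTGCCCTA"
The 1st is TTGCAGG.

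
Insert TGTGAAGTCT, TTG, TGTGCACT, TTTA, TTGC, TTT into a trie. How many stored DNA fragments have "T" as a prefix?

Traverse to the node for "T", then collect every word in that subtree.
Matches: "TGTGAAGTCT", "TGTGCACT", "TTG", "TTGC", "TTT", "TTTA"
Count: 6

6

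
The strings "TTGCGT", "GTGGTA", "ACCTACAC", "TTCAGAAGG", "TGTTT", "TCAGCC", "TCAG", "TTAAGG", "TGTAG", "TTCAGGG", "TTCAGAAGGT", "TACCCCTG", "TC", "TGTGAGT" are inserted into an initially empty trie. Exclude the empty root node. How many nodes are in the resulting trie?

For each word, the new-node count is its length minus the longest prefix already in the trie:
  "TTGCGT" → 6 new (T, T, G, C, G, T)
  "GTGGTA" → 6 new (G, T, G, G, T, A)
  "ACCTACAC" → 8 new (A, C, C, T, A, C, A, C)
  "TTCAGAAGG" → prefix "TT" already present; 7 new (C, A, G, A, A, G, G)
  "TGTTT" → prefix "T" already present; 4 new (G, T, T, T)
  "TCAGCC" → prefix "T" already present; 5 new (C, A, G, C, C)
  "TCAG" → prefix "TCAG" already present; 0 new (none)
  "TTAAGG" → prefix "TT" already present; 4 new (A, A, G, G)
  "TGTAG" → prefix "TGT" already present; 2 new (A, G)
  "TTCAGGG" → prefix "TTCAG" already present; 2 new (G, G)
  "TTCAGAAGGT" → prefix "TTCAGAAGG" already present; 1 new (T)
  "TACCCCTG" → prefix "T" already present; 7 new (A, C, C, C, C, T, G)
  "TC" → prefix "TC" already present; 0 new (none)
  "TGTGAGT" → prefix "TGT" already present; 4 new (G, A, G, T)
Total nodes = 6 + 6 + 8 + 7 + 4 + 5 + 0 + 4 + 2 + 2 + 1 + 7 + 0 + 4 = 56

56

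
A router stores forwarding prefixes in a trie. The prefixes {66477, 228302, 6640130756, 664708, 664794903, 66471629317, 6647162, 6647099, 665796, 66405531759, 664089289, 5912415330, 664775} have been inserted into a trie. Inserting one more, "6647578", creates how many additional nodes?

3

Walking "6647578" from the root, the first 4 characters ("6647") follow existing edges; "5" is the first miss.
Each of the 3 remaining characters creates one node.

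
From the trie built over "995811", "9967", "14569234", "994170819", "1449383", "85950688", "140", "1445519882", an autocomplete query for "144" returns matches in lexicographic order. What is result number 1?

1445519882

Filter for "144…" and sort: "1445519882", "1449383"
Position 1: 1445519882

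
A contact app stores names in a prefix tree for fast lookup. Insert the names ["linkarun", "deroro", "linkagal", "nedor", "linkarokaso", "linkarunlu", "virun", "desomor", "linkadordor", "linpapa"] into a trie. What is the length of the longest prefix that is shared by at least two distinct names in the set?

Equivalently: take the maximum, over all pairs, of their longest common prefix length.
e.g. "linkarun" and "linkarunlu" share the prefix "linkarun" of length 8; no pair shares a longer one.
Longest shared-prefix length: 8

8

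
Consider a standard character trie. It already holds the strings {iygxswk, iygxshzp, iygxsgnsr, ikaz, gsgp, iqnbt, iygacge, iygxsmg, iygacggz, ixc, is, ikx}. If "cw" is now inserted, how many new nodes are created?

2

No existing word starts with "c", so every character of "cw" needs a new node.
2 − 0 = 2 new nodes.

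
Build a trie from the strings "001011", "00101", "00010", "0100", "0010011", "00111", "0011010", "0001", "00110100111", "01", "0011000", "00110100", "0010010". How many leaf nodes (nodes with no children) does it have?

A leaf is a node with no children — equivalently, the end of a word that is not a proper prefix of any other stored word.
Those words: "00010", "0010010", "0010011", "001011", "0011000", "00110100111", "00111", "0100"
Leaf count: 8

8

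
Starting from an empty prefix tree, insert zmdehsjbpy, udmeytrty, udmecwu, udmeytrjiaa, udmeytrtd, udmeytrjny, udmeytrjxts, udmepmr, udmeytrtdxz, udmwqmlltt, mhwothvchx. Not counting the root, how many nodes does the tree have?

Insert word by word; a character creates a node only if that edge doesn't already exist:
  "zmdehsjbpy" → 10 new (z, m, d, e, h, s, j, b, p, y)
  "udmeytrty" → 9 new (u, d, m, e, y, t, r, t, y)
  "udmecwu" → prefix "udme" already present; 3 new (c, w, u)
  "udmeytrjiaa" → prefix "udmeytr" already present; 4 new (j, i, a, a)
  "udmeytrtd" → prefix "udmeytrt" already present; 1 new (d)
  "udmeytrjny" → prefix "udmeytrj" already present; 2 new (n, y)
  "udmeytrjxts" → prefix "udmeytrj" already present; 3 new (x, t, s)
  "udmepmr" → prefix "udme" already present; 3 new (p, m, r)
  "udmeytrtdxz" → prefix "udmeytrtd" already present; 2 new (x, z)
  "udmwqmlltt" → prefix "udm" already present; 7 new (w, q, m, l, l, t, t)
  "mhwothvchx" → 10 new (m, h, w, o, t, h, v, c, h, x)
Total nodes = 10 + 9 + 3 + 4 + 1 + 2 + 3 + 3 + 2 + 7 + 10 = 54

54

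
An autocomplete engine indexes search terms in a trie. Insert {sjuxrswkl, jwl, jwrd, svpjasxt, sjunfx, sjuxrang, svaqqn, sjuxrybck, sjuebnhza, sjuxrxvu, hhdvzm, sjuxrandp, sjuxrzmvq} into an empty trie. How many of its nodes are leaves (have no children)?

13

A leaf is a node with no children — equivalently, the end of a word that is not a proper prefix of any other stored word.
Those words: "hhdvzm", "jwl", "jwrd", "sjuebnhza", "sjunfx", "sjuxrandp", "sjuxrang", "sjuxrswkl", "sjuxrxvu", "sjuxrybck", "sjuxrzmvq", "svaqqn", "svpjasxt"
Leaf count: 13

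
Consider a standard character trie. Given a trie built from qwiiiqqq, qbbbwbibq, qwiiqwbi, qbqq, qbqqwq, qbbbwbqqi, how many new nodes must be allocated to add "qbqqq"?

1

"qbqq" is already a path in the trie; the remaining "q" must be added.
So 5 − 4 = 1 new nodes.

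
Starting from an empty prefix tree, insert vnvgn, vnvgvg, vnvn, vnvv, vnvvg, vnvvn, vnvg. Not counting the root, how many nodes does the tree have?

11

Count nodes per top-level branch (shared prefixes stored once):
  'v'-branch (vnvg, vnvgn, vnvgvg, vnvn, vnvv, vnvvg, vnvvn): 11 nodes
Sum: 11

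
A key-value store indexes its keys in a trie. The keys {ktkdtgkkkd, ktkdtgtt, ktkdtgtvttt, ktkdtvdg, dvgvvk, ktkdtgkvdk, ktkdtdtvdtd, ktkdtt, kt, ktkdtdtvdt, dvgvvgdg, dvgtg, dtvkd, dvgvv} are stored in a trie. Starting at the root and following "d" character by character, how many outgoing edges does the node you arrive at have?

2

The children of the "d" node are the distinct next characters among strings starting with "d".
Distinct next characters after "d": t, v.
That node has 2 child edges.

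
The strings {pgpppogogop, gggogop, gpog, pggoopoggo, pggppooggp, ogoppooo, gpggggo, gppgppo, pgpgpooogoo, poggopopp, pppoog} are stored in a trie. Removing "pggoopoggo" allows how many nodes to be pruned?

A node on "pggoopoggo"'s path can go only if nothing else ends at it or branches off below it.
The suffix "oopoggo" (7 nodes) is used only by "pggoopoggo"; the node for "pgg" still has the child "p", so pruning stops there.
Nodes removed: 7

7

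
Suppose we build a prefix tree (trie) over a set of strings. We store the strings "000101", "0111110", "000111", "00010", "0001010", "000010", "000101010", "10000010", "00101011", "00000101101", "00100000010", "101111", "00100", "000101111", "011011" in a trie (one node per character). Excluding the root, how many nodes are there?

58

Trace insertions, counting only characters that open a new branch:
  "000101" → 6 new (0, 0, 0, 1, 0, 1)
  "0111110" → prefix "0" already present; 6 new (1, 1, 1, 1, 1, 0)
  "000111" → prefix "0001" already present; 2 new (1, 1)
  "00010" → prefix "00010" already present; 0 new (none)
  "0001010" → prefix "000101" already present; 1 new (0)
  "000010" → prefix "000" already present; 3 new (0, 1, 0)
  "000101010" → prefix "0001010" already present; 2 new (1, 0)
  "10000010" → 8 new (1, 0, 0, 0, 0, 0, 1, 0)
  "00101011" → prefix "00" already present; 6 new (1, 0, 1, 0, 1, 1)
  "00000101101" → prefix "0000" already present; 7 new (0, 1, 0, 1, 1, 0, 1)
  "00100000010" → prefix "0010" already present; 7 new (0, 0, 0, 0, 0, 1, 0)
  "101111" → prefix "10" already present; 4 new (1, 1, 1, 1)
  "00100" → prefix "00100" already present; 0 new (none)
  "000101111" → prefix "000101" already present; 3 new (1, 1, 1)
  "011011" → prefix "011" already present; 3 new (0, 1, 1)
Total nodes = 6 + 6 + 2 + 0 + 1 + 3 + 2 + 8 + 6 + 7 + 7 + 4 + 0 + 3 + 3 = 58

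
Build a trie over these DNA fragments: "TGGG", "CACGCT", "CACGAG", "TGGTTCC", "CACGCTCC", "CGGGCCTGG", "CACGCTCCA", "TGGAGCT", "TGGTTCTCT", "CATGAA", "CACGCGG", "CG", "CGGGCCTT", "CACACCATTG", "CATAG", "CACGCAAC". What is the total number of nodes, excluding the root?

Count nodes per top-level branch (shared prefixes stored once):
  'C'-branch (CACACCATTG, CACGAG, CACGCAAC, CACGCGG, CACGCT, CACGCTCC, CACGCTCCA, CATAG, CATGAA, CG, CGGGCCTGG, CGGGCCTT): 38 nodes
  'T'-branch (TGGAGCT, TGGG, TGGTTCC, TGGTTCTCT): 15 nodes
Sum: 53

53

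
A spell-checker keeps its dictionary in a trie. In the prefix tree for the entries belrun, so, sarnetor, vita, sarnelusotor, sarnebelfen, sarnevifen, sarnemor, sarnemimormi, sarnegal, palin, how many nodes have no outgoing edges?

11

Leaves are exactly the stored words that no other stored word extends.
Those words: "belrun", "palin", "sarnebelfen", "sarnegal", "sarnelusotor", "sarnemimormi", "sarnemor", "sarnetor", "sarnevifen", "so", "vita"
Leaf count: 11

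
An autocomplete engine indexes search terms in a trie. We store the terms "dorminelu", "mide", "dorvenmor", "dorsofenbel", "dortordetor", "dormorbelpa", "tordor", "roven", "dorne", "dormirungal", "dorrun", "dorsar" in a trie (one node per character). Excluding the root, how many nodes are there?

66

Count nodes per top-level branch (shared prefixes stored once):
  'd'-branch (dorminelu, dormirungal, dormorbelpa, dorne, dorrun, dorsar, dorsofenbel, dortordetor, dorvenmor): 51 nodes
  'm'-branch (mide): 4 nodes
  'r'-branch (roven): 5 nodes
  't'-branch (tordor): 6 nodes
Sum: 66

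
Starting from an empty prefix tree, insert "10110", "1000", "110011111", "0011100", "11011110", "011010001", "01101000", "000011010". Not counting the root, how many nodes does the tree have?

42

Count nodes per top-level branch (shared prefixes stored once):
  '0'-branch (000011010, 0011100, 01101000, 011010001): 22 nodes
  '1'-branch (1000, 10110, 110011111, 11011110): 20 nodes
Sum: 42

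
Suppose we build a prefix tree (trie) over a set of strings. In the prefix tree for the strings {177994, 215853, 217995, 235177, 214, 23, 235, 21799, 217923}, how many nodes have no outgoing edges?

A leaf is a node with no children — equivalently, the end of a word that is not a proper prefix of any other stored word.
Those words: "177994", "214", "215853", "217923", "217995", "235177"
Leaf count: 6

6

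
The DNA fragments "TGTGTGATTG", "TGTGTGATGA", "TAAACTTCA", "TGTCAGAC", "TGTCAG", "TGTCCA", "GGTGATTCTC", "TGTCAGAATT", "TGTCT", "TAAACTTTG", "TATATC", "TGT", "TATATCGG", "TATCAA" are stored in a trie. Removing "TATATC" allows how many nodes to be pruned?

0

Walk "TATATC" from the leaf back toward the root, removing each node that no remaining word uses.
Every node on "TATATC" is still needed (e.g. by "TATATCGG"), so nothing is freed.
Nodes removed: 0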